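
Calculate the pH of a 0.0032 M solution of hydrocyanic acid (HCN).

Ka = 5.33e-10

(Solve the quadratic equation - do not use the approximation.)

x² + Ka×x - Ka×C = 0. Using quadratic formula: [H⁺] = 1.3057e-06

pH = 5.88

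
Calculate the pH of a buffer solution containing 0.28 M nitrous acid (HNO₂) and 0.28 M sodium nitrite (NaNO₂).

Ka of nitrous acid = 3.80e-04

pKa = -log(3.80e-04) = 3.42. pH = pKa + log([A⁻]/[HA]) = 3.42 + log(0.28/0.28)

pH = 3.42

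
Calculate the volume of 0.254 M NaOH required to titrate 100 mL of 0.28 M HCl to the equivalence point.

At equivalence: moles acid = moles base. moles HCl = 0.28 × 100/1000 = 0.028 mol. V_base = moles / 0.254 × 1000 = 110.2 mL.

V_{base} = 110.2 mL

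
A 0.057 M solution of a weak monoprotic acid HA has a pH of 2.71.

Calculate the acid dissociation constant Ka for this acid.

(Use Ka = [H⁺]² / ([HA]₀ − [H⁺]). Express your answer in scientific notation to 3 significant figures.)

[H⁺] = 10^(−pH) = 10^(−2.71) = 1.950e-03 M. For HA ⇌ H⁺ + A⁻, Ka = [H⁺][A⁻]/[HA] = [H⁺]² / ([HA]₀ − [H⁺]) = (1.950e-03)² / (0.057 − 1.950e-03) = 6.91e-05.

K_a = 6.91e-05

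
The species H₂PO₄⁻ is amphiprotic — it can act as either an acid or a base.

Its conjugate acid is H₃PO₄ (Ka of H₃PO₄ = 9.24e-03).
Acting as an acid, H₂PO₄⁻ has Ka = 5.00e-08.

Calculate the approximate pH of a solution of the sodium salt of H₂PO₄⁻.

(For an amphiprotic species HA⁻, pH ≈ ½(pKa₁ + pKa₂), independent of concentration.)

pKa₁ = -log(9.24e-03) = 2.03; pKa₂ = -log(5.00e-08) = 7.30. For an amphiprotic species, pH ≈ ½(pKa₁ + pKa₂) = ½(2.03 + 7.30) = 4.67.

pH = 4.67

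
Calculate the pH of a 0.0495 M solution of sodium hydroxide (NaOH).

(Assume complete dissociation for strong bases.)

[OH⁻] = 0.0495 M for strong base. pOH = -log[OH⁻] = 1.31, pH = 14 - pOH

pH = 12.69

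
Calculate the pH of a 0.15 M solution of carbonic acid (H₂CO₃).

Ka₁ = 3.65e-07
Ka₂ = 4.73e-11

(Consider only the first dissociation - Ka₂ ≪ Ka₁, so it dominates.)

First dissociation dominates. From Ka₁ = [H⁺][HA⁻]/[H₂A], x² + Ka₁·x − Ka₁·C = 0 with C = 0.15 M and Ka₁ = 3.65e-07. Solving: [H⁺] = (−Ka₁ + √(Ka₁² + 4·Ka₁·C)) / 2 = 2.3380e-04 M. pH = -log(2.3380e-04) = 3.63.

pH = 3.63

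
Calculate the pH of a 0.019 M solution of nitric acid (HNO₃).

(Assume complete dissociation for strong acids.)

[H⁺] = 0.019 M for strong acid. pH = -log[H⁺] = -log(0.019)

pH = 1.72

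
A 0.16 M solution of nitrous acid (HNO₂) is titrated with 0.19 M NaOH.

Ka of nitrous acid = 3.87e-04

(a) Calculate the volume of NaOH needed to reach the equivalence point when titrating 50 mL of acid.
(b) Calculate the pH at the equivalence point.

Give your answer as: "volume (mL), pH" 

moles acid = 0.16 × 50/1000 = 0.008 mol; V_base = moles/0.19 × 1000 = 42.1 mL. At equivalence only the conjugate base is present: [A⁻] = 0.008/0.092 = 8.6857e-02 M. Kb = Kw/Ka = 2.58e-11; [OH⁻] = √(Kb × [A⁻]) = 1.4981e-06; pOH = 5.82; pH = 14 - pOH = 8.18.

V = 42.1 mL, pH = 8.18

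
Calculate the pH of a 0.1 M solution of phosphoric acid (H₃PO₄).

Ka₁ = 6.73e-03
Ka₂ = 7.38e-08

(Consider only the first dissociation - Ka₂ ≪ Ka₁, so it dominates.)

First dissociation dominates. From Ka₁ = [H⁺][HA⁻]/[H₂A], x² + Ka₁·x − Ka₁·C = 0 with C = 0.1 M and Ka₁ = 6.73e-03. Solving: [H⁺] = (−Ka₁ + √(Ka₁² + 4·Ka₁·C)) / 2 = 2.2795e-02 M. pH = -log(2.2795e-02) = 1.64.

pH = 1.64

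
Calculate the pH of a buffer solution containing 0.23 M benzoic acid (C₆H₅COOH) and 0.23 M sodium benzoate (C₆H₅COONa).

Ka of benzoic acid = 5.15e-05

pKa = -log(5.15e-05) = 4.29. pH = pKa + log([A⁻]/[HA]) = 4.29 + log(0.23/0.23)

pH = 4.29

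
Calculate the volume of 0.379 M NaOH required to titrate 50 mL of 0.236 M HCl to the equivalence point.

At equivalence: moles acid = moles base. moles HCl = 0.236 × 50/1000 = 0.0118 mol. V_base = moles / 0.379 × 1000 = 31.1 mL.

V_{base} = 31.1 mL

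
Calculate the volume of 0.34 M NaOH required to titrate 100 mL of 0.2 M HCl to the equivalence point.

At equivalence: moles acid = moles base. moles HCl = 0.2 × 100/1000 = 0.02 mol. V_base = moles / 0.34 × 1000 = 58.8 mL.

V_{base} = 58.8 mL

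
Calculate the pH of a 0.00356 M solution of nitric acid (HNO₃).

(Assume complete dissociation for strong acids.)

[H⁺] = 0.00356 M for strong acid. pH = -log[H⁺] = -log(0.00356)

pH = 2.45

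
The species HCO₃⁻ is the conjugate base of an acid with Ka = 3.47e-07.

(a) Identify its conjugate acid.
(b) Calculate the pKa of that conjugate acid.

(a) The conjugate acid is formed by adding one H⁺ to HCO₃⁻, giving H₂CO₃. (b) pKa = -log(Ka) = -log(3.47e-07) = 6.46.

Conjugate acid: H₂CO₃; pK_a = 6.46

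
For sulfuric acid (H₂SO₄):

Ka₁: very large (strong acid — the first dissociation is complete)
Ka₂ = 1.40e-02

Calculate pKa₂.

pKa₂ = -log(Ka₂) = -log(1.40e-02) = 1.85.

pK_{a2} = 1.85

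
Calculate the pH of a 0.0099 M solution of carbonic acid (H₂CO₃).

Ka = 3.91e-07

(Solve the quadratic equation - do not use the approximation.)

x² + Ka×x - Ka×C = 0. Using quadratic formula: [H⁺] = 6.2021e-05

pH = 4.21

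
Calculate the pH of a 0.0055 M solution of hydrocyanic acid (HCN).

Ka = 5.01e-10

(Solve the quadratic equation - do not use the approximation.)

x² + Ka×x - Ka×C = 0. Using quadratic formula: [H⁺] = 1.6597e-06

pH = 5.78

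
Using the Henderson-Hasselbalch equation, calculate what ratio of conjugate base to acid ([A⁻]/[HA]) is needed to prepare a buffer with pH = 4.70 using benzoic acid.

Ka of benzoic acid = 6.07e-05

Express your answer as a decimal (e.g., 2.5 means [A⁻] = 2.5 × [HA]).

pKa = -log(6.07e-05) = 4.2168. pH = pKa + log([A⁻]/[HA]), so log([A⁻]/[HA]) = pH − pKa = 4.70 − 4.2168 = 0.4832. [A⁻]/[HA] = 10^(0.4832) = 3.04

[A⁻]/[HA] = 3.04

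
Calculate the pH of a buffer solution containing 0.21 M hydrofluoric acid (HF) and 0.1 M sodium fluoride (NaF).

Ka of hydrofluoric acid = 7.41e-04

pKa = -log(7.41e-04) = 3.13. pH = pKa + log([A⁻]/[HA]) = 3.13 + log(0.1/0.21)

pH = 2.81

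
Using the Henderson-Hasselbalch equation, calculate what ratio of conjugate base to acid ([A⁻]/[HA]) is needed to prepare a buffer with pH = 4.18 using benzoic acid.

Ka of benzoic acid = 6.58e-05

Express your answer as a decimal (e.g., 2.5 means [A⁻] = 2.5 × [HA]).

pKa = -log(6.58e-05) = 4.1818. pH = pKa + log([A⁻]/[HA]), so log([A⁻]/[HA]) = pH − pKa = 4.18 − 4.1818 = -0.0018. [A⁻]/[HA] = 10^(-0.0018) = 0.996

[A⁻]/[HA] = 0.996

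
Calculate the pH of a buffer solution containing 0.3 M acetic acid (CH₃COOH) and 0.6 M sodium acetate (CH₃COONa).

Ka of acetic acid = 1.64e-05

pKa = -log(1.64e-05) = 4.79. pH = pKa + log([A⁻]/[HA]) = 4.79 + log(0.6/0.3)

pH = 5.09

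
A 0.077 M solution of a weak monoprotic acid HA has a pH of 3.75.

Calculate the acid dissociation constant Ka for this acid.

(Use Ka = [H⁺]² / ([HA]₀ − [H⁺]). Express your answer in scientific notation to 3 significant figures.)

[H⁺] = 10^(−pH) = 10^(−3.75) = 1.778e-04 M. For HA ⇌ H⁺ + A⁻, Ka = [H⁺][A⁻]/[HA] = [H⁺]² / ([HA]₀ − [H⁺]) = (1.778e-04)² / (0.077 − 1.778e-04) = 4.12e-07.

K_a = 4.12e-07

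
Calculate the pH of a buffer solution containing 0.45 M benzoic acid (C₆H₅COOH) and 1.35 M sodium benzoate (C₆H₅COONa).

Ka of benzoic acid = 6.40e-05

pKa = -log(6.40e-05) = 4.19. pH = pKa + log([A⁻]/[HA]) = 4.19 + log(1.35/0.45)

pH = 4.67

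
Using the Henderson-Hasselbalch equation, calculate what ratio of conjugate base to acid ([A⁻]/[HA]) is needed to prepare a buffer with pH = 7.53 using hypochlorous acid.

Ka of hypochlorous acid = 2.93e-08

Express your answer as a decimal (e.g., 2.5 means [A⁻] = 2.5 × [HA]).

pKa = -log(2.93e-08) = 7.5331. pH = pKa + log([A⁻]/[HA]), so log([A⁻]/[HA]) = pH − pKa = 7.53 − 7.5331 = -0.0031. [A⁻]/[HA] = 10^(-0.0031) = 0.993

[A⁻]/[HA] = 0.993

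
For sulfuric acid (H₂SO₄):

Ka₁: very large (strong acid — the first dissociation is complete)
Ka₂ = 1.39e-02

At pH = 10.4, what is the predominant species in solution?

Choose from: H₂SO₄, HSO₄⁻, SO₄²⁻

The first dissociation is complete, so H₂SO₄ itself is never the predominant species in water; pKa₂ = -log(1.39e-02) = 1.86. For a polyprotic acid the predominant species crosses at each pKa: below pKa_n the protonated form dominates, above it the deprotonated form does. At pH = 10.4, the predominant species is SO₄²⁻.

SO₄²⁻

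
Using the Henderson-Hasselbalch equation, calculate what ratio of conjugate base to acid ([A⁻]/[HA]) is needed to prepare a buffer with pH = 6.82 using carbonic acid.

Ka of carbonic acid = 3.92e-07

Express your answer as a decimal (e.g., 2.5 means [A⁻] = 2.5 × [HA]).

pKa = -log(3.92e-07) = 6.4067. pH = pKa + log([A⁻]/[HA]), so log([A⁻]/[HA]) = pH − pKa = 6.82 − 6.4067 = 0.4133. [A⁻]/[HA] = 10^(0.4133) = 2.59

[A⁻]/[HA] = 2.59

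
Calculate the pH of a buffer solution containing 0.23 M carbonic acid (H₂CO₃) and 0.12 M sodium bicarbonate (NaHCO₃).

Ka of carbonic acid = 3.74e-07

pKa = -log(3.74e-07) = 6.43. pH = pKa + log([A⁻]/[HA]) = 6.43 + log(0.12/0.23)

pH = 6.14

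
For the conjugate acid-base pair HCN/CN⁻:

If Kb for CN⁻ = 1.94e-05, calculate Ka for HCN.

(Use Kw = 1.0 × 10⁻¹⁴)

For a conjugate pair Ka × Kb = Kw, so Ka = Kw/Kb = 1.0 × 10⁻¹⁴ / 1.94e-05 = 5.15e-10.

K_a = 5.15e-10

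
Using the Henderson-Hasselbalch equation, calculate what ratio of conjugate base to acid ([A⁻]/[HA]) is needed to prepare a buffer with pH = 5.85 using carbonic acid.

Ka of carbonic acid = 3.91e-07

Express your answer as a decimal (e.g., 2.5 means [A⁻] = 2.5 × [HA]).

pKa = -log(3.91e-07) = 6.4078. pH = pKa + log([A⁻]/[HA]), so log([A⁻]/[HA]) = pH − pKa = 5.85 − 6.4078 = -0.5578. [A⁻]/[HA] = 10^(-0.5578) = 0.277

[A⁻]/[HA] = 0.277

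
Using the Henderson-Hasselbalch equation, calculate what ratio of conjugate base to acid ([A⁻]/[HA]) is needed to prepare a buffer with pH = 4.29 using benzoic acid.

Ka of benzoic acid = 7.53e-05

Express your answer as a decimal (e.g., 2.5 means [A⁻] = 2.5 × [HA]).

pKa = -log(7.53e-05) = 4.1232. pH = pKa + log([A⁻]/[HA]), so log([A⁻]/[HA]) = pH − pKa = 4.29 − 4.1232 = 0.1668. [A⁻]/[HA] = 10^(0.1668) = 1.47

[A⁻]/[HA] = 1.47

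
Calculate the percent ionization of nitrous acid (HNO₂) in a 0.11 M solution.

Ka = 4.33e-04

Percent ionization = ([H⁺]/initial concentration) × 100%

Using Ka equilibrium: x² + Ka×x - Ka×C = 0. Solving: [H⁺] = 6.6883e-03. Percent = (6.6883e-03/0.11) × 100

Percent ionization = 6.08%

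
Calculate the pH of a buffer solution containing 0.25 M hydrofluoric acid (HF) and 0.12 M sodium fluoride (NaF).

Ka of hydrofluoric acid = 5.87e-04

pKa = -log(5.87e-04) = 3.23. pH = pKa + log([A⁻]/[HA]) = 3.23 + log(0.12/0.25)

pH = 2.91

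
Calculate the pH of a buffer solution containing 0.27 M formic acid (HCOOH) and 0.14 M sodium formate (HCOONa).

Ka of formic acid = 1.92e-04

pKa = -log(1.92e-04) = 3.72. pH = pKa + log([A⁻]/[HA]) = 3.72 + log(0.14/0.27)

pH = 3.43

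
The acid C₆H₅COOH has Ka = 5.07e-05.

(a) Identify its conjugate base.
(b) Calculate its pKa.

(a) The conjugate base is formed by removing one H⁺ from C₆H₅COOH, giving C₆H₅COO⁻. (b) pKa = -log(Ka) = -log(5.07e-05) = 4.29.

Conjugate base: C₆H₅COO⁻; pK_a = 4.29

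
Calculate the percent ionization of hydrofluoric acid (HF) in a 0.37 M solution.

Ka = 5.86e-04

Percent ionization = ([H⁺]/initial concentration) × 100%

Using Ka equilibrium: x² + Ka×x - Ka×C = 0. Solving: [H⁺] = 1.4435e-02. Percent = (1.4435e-02/0.37) × 100

Percent ionization = 3.9%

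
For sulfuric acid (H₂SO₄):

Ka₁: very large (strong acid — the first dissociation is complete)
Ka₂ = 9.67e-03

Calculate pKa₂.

pKa₂ = -log(Ka₂) = -log(9.67e-03) = 2.01.

pK_{a2} = 2.01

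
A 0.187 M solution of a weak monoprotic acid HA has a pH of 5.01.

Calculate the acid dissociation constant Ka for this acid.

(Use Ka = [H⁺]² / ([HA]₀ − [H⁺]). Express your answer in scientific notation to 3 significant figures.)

[H⁺] = 10^(−pH) = 10^(−5.01) = 9.772e-06 M. For HA ⇌ H⁺ + A⁻, Ka = [H⁺][A⁻]/[HA] = [H⁺]² / ([HA]₀ − [H⁺]) = (9.772e-06)² / (0.187 − 9.772e-06) = 5.11e-10.

K_a = 5.11e-10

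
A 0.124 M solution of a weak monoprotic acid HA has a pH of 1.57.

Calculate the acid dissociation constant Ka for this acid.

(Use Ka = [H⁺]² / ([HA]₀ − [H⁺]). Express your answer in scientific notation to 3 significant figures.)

[H⁺] = 10^(−pH) = 10^(−1.57) = 2.692e-02 M. For HA ⇌ H⁺ + A⁻, Ka = [H⁺][A⁻]/[HA] = [H⁺]² / ([HA]₀ − [H⁺]) = (2.692e-02)² / (0.124 − 2.692e-02) = 7.46e-03.

K_a = 7.46e-03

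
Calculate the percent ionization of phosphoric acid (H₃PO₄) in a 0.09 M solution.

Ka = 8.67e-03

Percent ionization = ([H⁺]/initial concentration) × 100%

Using Ka equilibrium: x² + Ka×x - Ka×C = 0. Solving: [H⁺] = 2.3933e-02. Percent = (2.3933e-02/0.09) × 100

Percent ionization = 26.6%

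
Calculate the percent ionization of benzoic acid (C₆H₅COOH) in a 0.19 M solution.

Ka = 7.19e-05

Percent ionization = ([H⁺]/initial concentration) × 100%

Using Ka equilibrium: x² + Ka×x - Ka×C = 0. Solving: [H⁺] = 3.6603e-03. Percent = (3.6603e-03/0.19) × 100

Percent ionization = 1.93%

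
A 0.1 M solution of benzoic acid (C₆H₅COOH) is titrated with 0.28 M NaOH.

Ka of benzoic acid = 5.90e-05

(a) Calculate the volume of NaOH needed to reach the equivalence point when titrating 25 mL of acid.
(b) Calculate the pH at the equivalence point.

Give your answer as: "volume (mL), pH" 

moles acid = 0.1 × 25/1000 = 0.0025 mol; V_base = moles/0.28 × 1000 = 8.9 mL. At equivalence only the conjugate base is present: [A⁻] = 0.0025/0.034 = 7.3684e-02 M. Kb = Kw/Ka = 1.69e-10; [OH⁻] = √(Kb × [A⁻]) = 3.5340e-06; pOH = 5.45; pH = 14 - pOH = 8.55.

V = 8.9 mL, pH = 8.55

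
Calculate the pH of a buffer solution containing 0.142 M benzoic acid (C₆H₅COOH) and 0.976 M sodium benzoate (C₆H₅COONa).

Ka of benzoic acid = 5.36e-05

pKa = -log(5.36e-05) = 4.27. pH = pKa + log([A⁻]/[HA]) = 4.27 + log(0.976/0.142)

pH = 5.11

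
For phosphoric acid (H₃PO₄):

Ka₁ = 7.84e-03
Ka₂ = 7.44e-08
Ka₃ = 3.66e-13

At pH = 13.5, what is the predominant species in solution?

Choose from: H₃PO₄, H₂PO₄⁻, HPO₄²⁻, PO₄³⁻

pKa₁ = 2.11, pKa₂ = 7.13, pKa₃ = 12.44. For a polyprotic acid the predominant species crosses at each pKa: below pKa_n the protonated form dominates, above it the deprotonated form does. At pH = 13.5, the predominant species is PO₄³⁻.

PO₄³⁻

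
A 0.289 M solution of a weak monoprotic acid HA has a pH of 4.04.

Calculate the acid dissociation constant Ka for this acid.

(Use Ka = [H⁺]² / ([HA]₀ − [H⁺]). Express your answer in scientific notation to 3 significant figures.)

[H⁺] = 10^(−pH) = 10^(−4.04) = 9.120e-05 M. For HA ⇌ H⁺ + A⁻, Ka = [H⁺][A⁻]/[HA] = [H⁺]² / ([HA]₀ − [H⁺]) = (9.120e-05)² / (0.289 − 9.120e-05) = 2.88e-08.

K_a = 2.88e-08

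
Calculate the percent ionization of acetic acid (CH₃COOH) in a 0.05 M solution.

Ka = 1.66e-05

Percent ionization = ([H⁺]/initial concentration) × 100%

Using Ka equilibrium: x² + Ka×x - Ka×C = 0. Solving: [H⁺] = 9.0278e-04. Percent = (9.0278e-04/0.05) × 100

Percent ionization = 1.81%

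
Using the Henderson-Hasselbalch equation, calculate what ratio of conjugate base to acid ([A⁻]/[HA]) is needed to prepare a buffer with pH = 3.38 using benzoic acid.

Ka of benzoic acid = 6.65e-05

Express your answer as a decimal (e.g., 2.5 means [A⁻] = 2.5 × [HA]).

pKa = -log(6.65e-05) = 4.1772. pH = pKa + log([A⁻]/[HA]), so log([A⁻]/[HA]) = pH − pKa = 3.38 − 4.1772 = -0.7972. [A⁻]/[HA] = 10^(-0.7972) = 0.160

[A⁻]/[HA] = 0.160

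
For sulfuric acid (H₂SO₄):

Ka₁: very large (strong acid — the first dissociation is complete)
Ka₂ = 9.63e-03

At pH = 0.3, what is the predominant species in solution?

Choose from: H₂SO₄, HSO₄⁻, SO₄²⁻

The first dissociation is complete, so H₂SO₄ itself is never the predominant species in water; pKa₂ = -log(9.63e-03) = 2.02. For a polyprotic acid the predominant species crosses at each pKa: below pKa_n the protonated form dominates, above it the deprotonated form does. At pH = 0.3, the predominant species is HSO₄⁻.

HSO₄⁻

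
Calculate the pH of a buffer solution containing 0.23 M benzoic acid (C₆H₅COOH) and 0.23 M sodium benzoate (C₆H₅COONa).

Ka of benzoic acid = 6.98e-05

pKa = -log(6.98e-05) = 4.16. pH = pKa + log([A⁻]/[HA]) = 4.16 + log(0.23/0.23)

pH = 4.16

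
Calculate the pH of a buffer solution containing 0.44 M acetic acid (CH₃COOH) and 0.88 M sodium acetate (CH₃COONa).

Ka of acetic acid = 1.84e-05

pKa = -log(1.84e-05) = 4.74. pH = pKa + log([A⁻]/[HA]) = 4.74 + log(0.88/0.44)

pH = 5.04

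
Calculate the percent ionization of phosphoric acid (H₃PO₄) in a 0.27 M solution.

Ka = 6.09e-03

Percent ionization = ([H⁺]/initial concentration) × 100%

Using Ka equilibrium: x² + Ka×x - Ka×C = 0. Solving: [H⁺] = 3.7619e-02. Percent = (3.7619e-02/0.27) × 100

Percent ionization = 13.9%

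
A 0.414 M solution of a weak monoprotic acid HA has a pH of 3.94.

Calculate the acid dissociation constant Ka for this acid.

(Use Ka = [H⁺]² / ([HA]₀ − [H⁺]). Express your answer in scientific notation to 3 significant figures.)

[H⁺] = 10^(−pH) = 10^(−3.94) = 1.148e-04 M. For HA ⇌ H⁺ + A⁻, Ka = [H⁺][A⁻]/[HA] = [H⁺]² / ([HA]₀ − [H⁺]) = (1.148e-04)² / (0.414 − 1.148e-04) = 3.19e-08.

K_a = 3.19e-08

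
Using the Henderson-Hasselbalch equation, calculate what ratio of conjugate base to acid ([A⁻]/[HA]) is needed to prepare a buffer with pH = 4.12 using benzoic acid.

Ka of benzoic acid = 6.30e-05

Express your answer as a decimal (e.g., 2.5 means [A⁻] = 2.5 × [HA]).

pKa = -log(6.30e-05) = 4.2007. pH = pKa + log([A⁻]/[HA]), so log([A⁻]/[HA]) = pH − pKa = 4.12 − 4.2007 = -0.0807. [A⁻]/[HA] = 10^(-0.0807) = 0.831

[A⁻]/[HA] = 0.831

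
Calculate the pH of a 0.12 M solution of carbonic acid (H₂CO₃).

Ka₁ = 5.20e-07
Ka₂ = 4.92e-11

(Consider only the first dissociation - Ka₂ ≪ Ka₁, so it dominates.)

First dissociation dominates. From Ka₁ = [H⁺][HA⁻]/[H₂A], x² + Ka₁·x − Ka₁·C = 0 with C = 0.12 M and Ka₁ = 5.20e-07. Solving: [H⁺] = (−Ka₁ + √(Ka₁² + 4·Ka₁·C)) / 2 = 2.4954e-04 M. pH = -log(2.4954e-04) = 3.60.

pH = 3.60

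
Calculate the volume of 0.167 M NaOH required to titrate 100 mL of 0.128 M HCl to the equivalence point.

At equivalence: moles acid = moles base. moles HCl = 0.128 × 100/1000 = 0.0128 mol. V_base = moles / 0.167 × 1000 = 76.6 mL.

V_{base} = 76.6 mL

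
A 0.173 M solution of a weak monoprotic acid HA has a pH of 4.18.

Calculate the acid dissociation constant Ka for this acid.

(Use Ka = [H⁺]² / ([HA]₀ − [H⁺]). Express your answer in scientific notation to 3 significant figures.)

[H⁺] = 10^(−pH) = 10^(−4.18) = 6.607e-05 M. For HA ⇌ H⁺ + A⁻, Ka = [H⁺][A⁻]/[HA] = [H⁺]² / ([HA]₀ − [H⁺]) = (6.607e-05)² / (0.173 − 6.607e-05) = 2.52e-08.

K_a = 2.52e-08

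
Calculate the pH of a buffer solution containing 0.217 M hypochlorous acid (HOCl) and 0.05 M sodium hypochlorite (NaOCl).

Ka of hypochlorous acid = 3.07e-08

pKa = -log(3.07e-08) = 7.51. pH = pKa + log([A⁻]/[HA]) = 7.51 + log(0.05/0.217)

pH = 6.88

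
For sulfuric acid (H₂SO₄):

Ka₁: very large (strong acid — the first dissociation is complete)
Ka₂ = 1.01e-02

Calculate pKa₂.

pKa₂ = -log(Ka₂) = -log(1.01e-02) = 2.00.

pK_{a2} = 2.00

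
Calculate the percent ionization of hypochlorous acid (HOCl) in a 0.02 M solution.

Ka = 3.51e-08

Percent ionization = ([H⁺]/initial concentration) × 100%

Using Ka equilibrium: x² + Ka×x - Ka×C = 0. Solving: [H⁺] = 2.6478e-05. Percent = (2.6478e-05/0.02) × 100

Percent ionization = 0.132%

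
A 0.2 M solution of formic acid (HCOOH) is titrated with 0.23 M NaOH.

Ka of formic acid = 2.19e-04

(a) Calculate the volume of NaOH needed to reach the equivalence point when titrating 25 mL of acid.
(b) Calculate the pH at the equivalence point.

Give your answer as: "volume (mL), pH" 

moles acid = 0.2 × 25/1000 = 0.005 mol; V_base = moles/0.23 × 1000 = 21.7 mL. At equivalence only the conjugate base is present: [A⁻] = 0.005/0.047 = 1.0698e-01 M. Kb = Kw/Ka = 4.57e-11; [OH⁻] = √(Kb × [A⁻]) = 2.2102e-06; pOH = 5.66; pH = 14 - pOH = 8.34.

V = 21.7 mL, pH = 8.34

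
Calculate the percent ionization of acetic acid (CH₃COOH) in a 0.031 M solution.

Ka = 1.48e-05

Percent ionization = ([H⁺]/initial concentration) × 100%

Using Ka equilibrium: x² + Ka×x - Ka×C = 0. Solving: [H⁺] = 6.6999e-04. Percent = (6.6999e-04/0.031) × 100

Percent ionization = 2.16%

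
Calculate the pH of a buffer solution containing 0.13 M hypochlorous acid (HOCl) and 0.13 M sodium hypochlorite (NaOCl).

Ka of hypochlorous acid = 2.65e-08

pKa = -log(2.65e-08) = 7.58. pH = pKa + log([A⁻]/[HA]) = 7.58 + log(0.13/0.13)

pH = 7.58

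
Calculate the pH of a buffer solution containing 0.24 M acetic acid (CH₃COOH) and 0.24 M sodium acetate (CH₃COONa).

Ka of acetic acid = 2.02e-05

pKa = -log(2.02e-05) = 4.69. pH = pKa + log([A⁻]/[HA]) = 4.69 + log(0.24/0.24)

pH = 4.69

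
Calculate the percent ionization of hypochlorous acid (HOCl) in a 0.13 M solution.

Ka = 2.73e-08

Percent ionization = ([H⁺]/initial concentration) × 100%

Using Ka equilibrium: x² + Ka×x - Ka×C = 0. Solving: [H⁺] = 5.9560e-05. Percent = (5.9560e-05/0.13) × 100

Percent ionization = 0.0458%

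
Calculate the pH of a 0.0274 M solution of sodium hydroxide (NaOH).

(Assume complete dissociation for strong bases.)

[OH⁻] = 0.0274 M for strong base. pOH = -log[OH⁻] = 1.56, pH = 14 - pOH

pH = 12.44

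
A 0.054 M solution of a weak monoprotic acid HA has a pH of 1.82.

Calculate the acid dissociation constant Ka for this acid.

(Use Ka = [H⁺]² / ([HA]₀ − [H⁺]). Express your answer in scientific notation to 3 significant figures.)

[H⁺] = 10^(−pH) = 10^(−1.82) = 1.514e-02 M. For HA ⇌ H⁺ + A⁻, Ka = [H⁺][A⁻]/[HA] = [H⁺]² / ([HA]₀ − [H⁺]) = (1.514e-02)² / (0.054 − 1.514e-02) = 5.89e-03.

K_a = 5.89e-03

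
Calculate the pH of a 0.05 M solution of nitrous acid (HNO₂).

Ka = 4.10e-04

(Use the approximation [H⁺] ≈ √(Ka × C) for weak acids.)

[H⁺] = √(Ka × C) = √(4.10e-04 × 0.05) = 4.5277e-03. pH = -log(4.5277e-03)

pH = 2.34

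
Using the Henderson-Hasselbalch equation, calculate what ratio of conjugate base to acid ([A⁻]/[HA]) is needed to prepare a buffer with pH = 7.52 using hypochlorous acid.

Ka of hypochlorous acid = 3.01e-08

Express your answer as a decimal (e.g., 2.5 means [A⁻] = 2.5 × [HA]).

pKa = -log(3.01e-08) = 7.5214. pH = pKa + log([A⁻]/[HA]), so log([A⁻]/[HA]) = pH − pKa = 7.52 − 7.5214 = -0.0014. [A⁻]/[HA] = 10^(-0.0014) = 0.997

[A⁻]/[HA] = 0.997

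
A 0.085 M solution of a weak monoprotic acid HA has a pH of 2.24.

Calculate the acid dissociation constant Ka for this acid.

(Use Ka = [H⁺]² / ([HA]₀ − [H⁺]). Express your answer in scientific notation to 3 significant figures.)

[H⁺] = 10^(−pH) = 10^(−2.24) = 5.754e-03 M. For HA ⇌ H⁺ + A⁻, Ka = [H⁺][A⁻]/[HA] = [H⁺]² / ([HA]₀ − [H⁺]) = (5.754e-03)² / (0.085 − 5.754e-03) = 4.18e-04.

K_a = 4.18e-04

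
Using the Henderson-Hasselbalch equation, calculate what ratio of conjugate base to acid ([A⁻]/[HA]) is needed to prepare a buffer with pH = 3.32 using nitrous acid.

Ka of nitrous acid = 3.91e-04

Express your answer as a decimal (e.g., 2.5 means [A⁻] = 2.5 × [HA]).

pKa = -log(3.91e-04) = 3.4078. pH = pKa + log([A⁻]/[HA]), so log([A⁻]/[HA]) = pH − pKa = 3.32 − 3.4078 = -0.0878. [A⁻]/[HA] = 10^(-0.0878) = 0.817

[A⁻]/[HA] = 0.817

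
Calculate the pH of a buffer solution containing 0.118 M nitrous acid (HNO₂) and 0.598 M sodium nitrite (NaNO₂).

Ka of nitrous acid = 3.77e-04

pKa = -log(3.77e-04) = 3.42. pH = pKa + log([A⁻]/[HA]) = 3.42 + log(0.598/0.118)

pH = 4.13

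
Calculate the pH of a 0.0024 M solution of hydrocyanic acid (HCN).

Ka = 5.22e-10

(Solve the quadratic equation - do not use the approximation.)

x² + Ka×x - Ka×C = 0. Using quadratic formula: [H⁺] = 1.1190e-06

pH = 5.95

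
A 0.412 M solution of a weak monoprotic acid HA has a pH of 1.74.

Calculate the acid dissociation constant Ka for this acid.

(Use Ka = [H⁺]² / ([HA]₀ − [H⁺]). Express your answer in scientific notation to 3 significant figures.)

[H⁺] = 10^(−pH) = 10^(−1.74) = 1.820e-02 M. For HA ⇌ H⁺ + A⁻, Ka = [H⁺][A⁻]/[HA] = [H⁺]² / ([HA]₀ − [H⁺]) = (1.820e-02)² / (0.412 − 1.820e-02) = 8.41e-04.

K_a = 8.41e-04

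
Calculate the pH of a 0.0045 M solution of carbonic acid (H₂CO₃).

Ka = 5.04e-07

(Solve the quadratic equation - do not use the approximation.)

x² + Ka×x - Ka×C = 0. Using quadratic formula: [H⁺] = 4.7372e-05

pH = 4.32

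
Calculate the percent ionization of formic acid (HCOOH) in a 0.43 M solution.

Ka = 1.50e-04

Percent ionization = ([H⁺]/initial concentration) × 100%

Using Ka equilibrium: x² + Ka×x - Ka×C = 0. Solving: [H⁺] = 7.9565e-03. Percent = (7.9565e-03/0.43) × 100

Percent ionization = 1.85%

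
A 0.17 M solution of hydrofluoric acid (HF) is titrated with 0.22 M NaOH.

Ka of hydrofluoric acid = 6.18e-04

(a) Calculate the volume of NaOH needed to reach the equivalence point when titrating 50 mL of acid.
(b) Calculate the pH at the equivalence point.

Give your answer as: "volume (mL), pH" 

moles acid = 0.17 × 50/1000 = 0.0085 mol; V_base = moles/0.22 × 1000 = 38.6 mL. At equivalence only the conjugate base is present: [A⁻] = 0.0085/0.089 = 9.5897e-02 M. Kb = Kw/Ka = 1.62e-11; [OH⁻] = √(Kb × [A⁻]) = 1.2457e-06; pOH = 5.90; pH = 14 - pOH = 8.10.

V = 38.6 mL, pH = 8.10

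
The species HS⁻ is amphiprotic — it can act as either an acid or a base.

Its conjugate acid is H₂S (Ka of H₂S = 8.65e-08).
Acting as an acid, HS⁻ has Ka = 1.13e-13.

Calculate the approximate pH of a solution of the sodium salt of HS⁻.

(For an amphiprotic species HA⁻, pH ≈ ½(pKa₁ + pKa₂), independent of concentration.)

pKa₁ = -log(8.65e-08) = 7.06; pKa₂ = -log(1.13e-13) = 12.95. For an amphiprotic species, pH ≈ ½(pKa₁ + pKa₂) = ½(7.06 + 12.95) = 10.00.

pH = 10.00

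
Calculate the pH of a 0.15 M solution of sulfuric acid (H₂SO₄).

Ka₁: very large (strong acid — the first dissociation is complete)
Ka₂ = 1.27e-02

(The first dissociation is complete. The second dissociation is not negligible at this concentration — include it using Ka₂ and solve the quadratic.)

First dissociation is complete: [H⁺]₀ = [HSO₄⁻]₀ = C = 0.15 M. Second dissociation HSO₄⁻ ⇌ H⁺ + SO₄²⁻: let x = [SO₄²⁻]. Ka₂ = (C + x)·x / (C − x) = 1.27e-02 → x² + (C + Ka₂)·x − Ka₂·C = 0 → x² + 0.16270·x − 1.905e-03 = 0. x = (−0.16270 + √(0.16270² + 4 × 1.905e-03)) / 2 = 1.0969e-02 M. [H⁺] = C + x = 0.15 + 1.0969e-02 = 1.6097e-01 M. pH = -log(1.6097e-01) = 0.79.

pH = 0.79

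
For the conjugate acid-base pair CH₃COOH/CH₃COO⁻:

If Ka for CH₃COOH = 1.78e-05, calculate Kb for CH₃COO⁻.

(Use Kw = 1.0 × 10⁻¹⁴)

For a conjugate pair Ka × Kb = Kw, so Kb = Kw/Ka = 1.0 × 10⁻¹⁴ / 1.78e-05 = 5.62e-10.

K_b = 5.62e-10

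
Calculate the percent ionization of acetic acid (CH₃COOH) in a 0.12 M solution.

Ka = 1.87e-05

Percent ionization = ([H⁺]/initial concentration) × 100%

Using Ka equilibrium: x² + Ka×x - Ka×C = 0. Solving: [H⁺] = 1.4887e-03. Percent = (1.4887e-03/0.12) × 100

Percent ionization = 1.24%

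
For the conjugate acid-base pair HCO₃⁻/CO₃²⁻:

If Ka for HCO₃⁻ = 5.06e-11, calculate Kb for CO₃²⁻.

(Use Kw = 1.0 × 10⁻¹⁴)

For a conjugate pair Ka × Kb = Kw, so Kb = Kw/Ka = 1.0 × 10⁻¹⁴ / 5.06e-11 = 1.98e-04.

K_b = 1.98e-04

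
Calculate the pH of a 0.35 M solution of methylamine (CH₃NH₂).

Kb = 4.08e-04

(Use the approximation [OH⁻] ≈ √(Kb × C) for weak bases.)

[OH⁻] = √(Kb × C) = √(4.08e-04 × 0.35) = 1.1950e-02. pOH = 1.92, pH = 14 - pOH

pH = 12.08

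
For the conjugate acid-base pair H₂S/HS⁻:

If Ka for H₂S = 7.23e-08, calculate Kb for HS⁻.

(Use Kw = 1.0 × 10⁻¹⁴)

For a conjugate pair Ka × Kb = Kw, so Kb = Kw/Ka = 1.0 × 10⁻¹⁴ / 7.23e-08 = 1.38e-07.

K_b = 1.38e-07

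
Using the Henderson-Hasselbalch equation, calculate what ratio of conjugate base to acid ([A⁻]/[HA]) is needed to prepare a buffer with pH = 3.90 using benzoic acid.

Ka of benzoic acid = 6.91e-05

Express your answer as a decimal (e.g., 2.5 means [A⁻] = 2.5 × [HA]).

pKa = -log(6.91e-05) = 4.1605. pH = pKa + log([A⁻]/[HA]), so log([A⁻]/[HA]) = pH − pKa = 3.90 − 4.1605 = -0.2605. [A⁻]/[HA] = 10^(-0.2605) = 0.549

[A⁻]/[HA] = 0.549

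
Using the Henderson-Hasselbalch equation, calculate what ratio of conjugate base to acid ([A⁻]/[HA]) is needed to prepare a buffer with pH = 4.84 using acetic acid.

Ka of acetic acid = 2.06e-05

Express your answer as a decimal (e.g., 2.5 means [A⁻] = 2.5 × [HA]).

pKa = -log(2.06e-05) = 4.6861. pH = pKa + log([A⁻]/[HA]), so log([A⁻]/[HA]) = pH − pKa = 4.84 − 4.6861 = 0.1539. [A⁻]/[HA] = 10^(0.1539) = 1.43

[A⁻]/[HA] = 1.43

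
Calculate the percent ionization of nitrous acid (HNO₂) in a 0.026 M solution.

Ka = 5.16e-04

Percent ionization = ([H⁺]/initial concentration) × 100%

Using Ka equilibrium: x² + Ka×x - Ka×C = 0. Solving: [H⁺] = 3.4139e-03. Percent = (3.4139e-03/0.026) × 100

Percent ionization = 13.1%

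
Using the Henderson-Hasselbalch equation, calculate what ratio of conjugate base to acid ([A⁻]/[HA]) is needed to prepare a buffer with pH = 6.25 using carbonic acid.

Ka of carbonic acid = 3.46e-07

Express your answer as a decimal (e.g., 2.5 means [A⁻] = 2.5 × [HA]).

pKa = -log(3.46e-07) = 6.4609. pH = pKa + log([A⁻]/[HA]), so log([A⁻]/[HA]) = pH − pKa = 6.25 − 6.4609 = -0.2109. [A⁻]/[HA] = 10^(-0.2109) = 0.615

[A⁻]/[HA] = 0.615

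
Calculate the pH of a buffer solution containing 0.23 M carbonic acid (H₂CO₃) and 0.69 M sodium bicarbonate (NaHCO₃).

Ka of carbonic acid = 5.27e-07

pKa = -log(5.27e-07) = 6.28. pH = pKa + log([A⁻]/[HA]) = 6.28 + log(0.69/0.23)

pH = 6.76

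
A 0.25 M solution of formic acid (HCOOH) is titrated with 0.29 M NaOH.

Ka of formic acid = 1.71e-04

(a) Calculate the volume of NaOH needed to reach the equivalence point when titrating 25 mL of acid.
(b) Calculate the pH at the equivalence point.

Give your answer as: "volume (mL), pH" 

moles acid = 0.25 × 25/1000 = 0.00625 mol; V_base = moles/0.29 × 1000 = 21.6 mL. At equivalence only the conjugate base is present: [A⁻] = 0.00625/0.047 = 1.3426e-01 M. Kb = Kw/Ka = 5.85e-11; [OH⁻] = √(Kb × [A⁻]) = 2.8020e-06; pOH = 5.55; pH = 14 - pOH = 8.45.

V = 21.6 mL, pH = 8.45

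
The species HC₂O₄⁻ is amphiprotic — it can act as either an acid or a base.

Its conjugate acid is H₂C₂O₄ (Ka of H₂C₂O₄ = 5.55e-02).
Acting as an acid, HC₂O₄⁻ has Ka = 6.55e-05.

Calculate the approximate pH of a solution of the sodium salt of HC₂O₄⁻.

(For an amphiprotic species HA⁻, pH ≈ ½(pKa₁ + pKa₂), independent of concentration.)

pKa₁ = -log(5.55e-02) = 1.26; pKa₂ = -log(6.55e-05) = 4.18. For an amphiprotic species, pH ≈ ½(pKa₁ + pKa₂) = ½(1.26 + 4.18) = 2.72.

pH = 2.72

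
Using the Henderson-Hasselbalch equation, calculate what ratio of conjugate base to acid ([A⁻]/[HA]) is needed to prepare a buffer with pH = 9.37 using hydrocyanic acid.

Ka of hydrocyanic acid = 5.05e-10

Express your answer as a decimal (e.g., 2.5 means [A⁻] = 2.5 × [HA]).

pKa = -log(5.05e-10) = 9.2967. pH = pKa + log([A⁻]/[HA]), so log([A⁻]/[HA]) = pH − pKa = 9.37 − 9.2967 = 0.0733. [A⁻]/[HA] = 10^(0.0733) = 1.18

[A⁻]/[HA] = 1.18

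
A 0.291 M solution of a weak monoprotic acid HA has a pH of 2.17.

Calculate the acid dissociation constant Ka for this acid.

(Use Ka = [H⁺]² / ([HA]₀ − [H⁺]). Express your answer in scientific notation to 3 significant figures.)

[H⁺] = 10^(−pH) = 10^(−2.17) = 6.761e-03 M. For HA ⇌ H⁺ + A⁻, Ka = [H⁺][A⁻]/[HA] = [H⁺]² / ([HA]₀ − [H⁺]) = (6.761e-03)² / (0.291 − 6.761e-03) = 1.61e-04.

K_a = 1.61e-04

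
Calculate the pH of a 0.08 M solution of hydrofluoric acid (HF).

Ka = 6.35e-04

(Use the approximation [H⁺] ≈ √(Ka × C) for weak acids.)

[H⁺] = √(Ka × C) = √(6.35e-04 × 0.08) = 7.1274e-03. pH = -log(7.1274e-03)

pH = 2.15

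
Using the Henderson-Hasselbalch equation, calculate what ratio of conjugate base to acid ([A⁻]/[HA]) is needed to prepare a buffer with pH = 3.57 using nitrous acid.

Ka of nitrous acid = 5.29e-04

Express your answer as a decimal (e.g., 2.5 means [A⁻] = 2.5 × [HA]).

pKa = -log(5.29e-04) = 3.2765. pH = pKa + log([A⁻]/[HA]), so log([A⁻]/[HA]) = pH − pKa = 3.57 − 3.2765 = 0.2935. [A⁻]/[HA] = 10^(0.2935) = 1.97

[A⁻]/[HA] = 1.97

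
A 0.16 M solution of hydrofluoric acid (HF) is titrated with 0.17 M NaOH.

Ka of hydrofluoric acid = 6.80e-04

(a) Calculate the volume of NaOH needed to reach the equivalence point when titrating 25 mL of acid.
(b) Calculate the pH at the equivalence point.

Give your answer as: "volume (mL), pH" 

moles acid = 0.16 × 25/1000 = 0.004 mol; V_base = moles/0.17 × 1000 = 23.5 mL. At equivalence only the conjugate base is present: [A⁻] = 0.004/0.049 = 8.2424e-02 M. Kb = Kw/Ka = 1.47e-11; [OH⁻] = √(Kb × [A⁻]) = 1.1010e-06; pOH = 5.96; pH = 14 - pOH = 8.04.

V = 23.5 mL, pH = 8.04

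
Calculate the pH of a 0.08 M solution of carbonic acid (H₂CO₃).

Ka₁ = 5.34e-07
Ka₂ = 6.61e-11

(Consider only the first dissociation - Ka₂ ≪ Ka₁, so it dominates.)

First dissociation dominates. From Ka₁ = [H⁺][HA⁻]/[H₂A], x² + Ka₁·x − Ka₁·C = 0 with C = 0.08 M and Ka₁ = 5.34e-07. Solving: [H⁺] = (−Ka₁ + √(Ka₁² + 4·Ka₁·C)) / 2 = 2.0642e-04 M. pH = -log(2.0642e-04) = 3.69.

pH = 3.69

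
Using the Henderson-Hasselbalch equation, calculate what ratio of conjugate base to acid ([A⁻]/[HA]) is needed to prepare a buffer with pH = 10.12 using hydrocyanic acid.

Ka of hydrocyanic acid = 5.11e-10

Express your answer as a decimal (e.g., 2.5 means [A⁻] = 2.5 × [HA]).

pKa = -log(5.11e-10) = 9.2916. pH = pKa + log([A⁻]/[HA]), so log([A⁻]/[HA]) = pH − pKa = 10.12 − 9.2916 = 0.8284. [A⁻]/[HA] = 10^(0.8284) = 6.74

[A⁻]/[HA] = 6.74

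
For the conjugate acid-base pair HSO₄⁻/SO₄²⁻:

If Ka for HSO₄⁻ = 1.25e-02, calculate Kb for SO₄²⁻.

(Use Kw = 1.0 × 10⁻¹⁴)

For a conjugate pair Ka × Kb = Kw, so Kb = Kw/Ka = 1.0 × 10⁻¹⁴ / 1.25e-02 = 8.00e-13.

K_b = 8.00e-13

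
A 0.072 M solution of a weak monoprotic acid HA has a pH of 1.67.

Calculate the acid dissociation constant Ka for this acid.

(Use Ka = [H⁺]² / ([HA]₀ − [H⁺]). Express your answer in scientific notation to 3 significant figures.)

[H⁺] = 10^(−pH) = 10^(−1.67) = 2.138e-02 M. For HA ⇌ H⁺ + A⁻, Ka = [H⁺][A⁻]/[HA] = [H⁺]² / ([HA]₀ − [H⁺]) = (2.138e-02)² / (0.072 − 2.138e-02) = 9.03e-03.

K_a = 9.03e-03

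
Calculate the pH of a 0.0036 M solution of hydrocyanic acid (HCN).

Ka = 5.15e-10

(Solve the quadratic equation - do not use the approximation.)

x² + Ka×x - Ka×C = 0. Using quadratic formula: [H⁺] = 1.3614e-06

pH = 5.87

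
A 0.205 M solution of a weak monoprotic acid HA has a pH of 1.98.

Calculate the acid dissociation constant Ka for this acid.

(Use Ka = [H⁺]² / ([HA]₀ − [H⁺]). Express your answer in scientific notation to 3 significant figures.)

[H⁺] = 10^(−pH) = 10^(−1.98) = 1.047e-02 M. For HA ⇌ H⁺ + A⁻, Ka = [H⁺][A⁻]/[HA] = [H⁺]² / ([HA]₀ − [H⁺]) = (1.047e-02)² / (0.205 − 1.047e-02) = 5.64e-04.

K_a = 5.64e-04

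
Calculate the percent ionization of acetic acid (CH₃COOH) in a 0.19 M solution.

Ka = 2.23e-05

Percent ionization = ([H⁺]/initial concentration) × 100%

Using Ka equilibrium: x² + Ka×x - Ka×C = 0. Solving: [H⁺] = 2.0473e-03. Percent = (2.0473e-03/0.19) × 100

Percent ionization = 1.08%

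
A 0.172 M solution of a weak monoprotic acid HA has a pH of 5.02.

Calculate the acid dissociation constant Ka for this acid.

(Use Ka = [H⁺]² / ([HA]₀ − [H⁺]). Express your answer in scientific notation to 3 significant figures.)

[H⁺] = 10^(−pH) = 10^(−5.02) = 9.550e-06 M. For HA ⇌ H⁺ + A⁻, Ka = [H⁺][A⁻]/[HA] = [H⁺]² / ([HA]₀ − [H⁺]) = (9.550e-06)² / (0.172 − 9.550e-06) = 5.30e-10.

K_a = 5.30e-10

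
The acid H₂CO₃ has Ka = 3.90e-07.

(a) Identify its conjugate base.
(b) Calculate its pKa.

(a) The conjugate base is formed by removing one H⁺ from H₂CO₃, giving HCO₃⁻. (b) pKa = -log(Ka) = -log(3.90e-07) = 6.41.

Conjugate base: HCO₃⁻; pK_a = 6.41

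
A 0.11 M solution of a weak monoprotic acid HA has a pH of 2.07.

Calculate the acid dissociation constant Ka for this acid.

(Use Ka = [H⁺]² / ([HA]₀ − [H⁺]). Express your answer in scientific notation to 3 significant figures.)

[H⁺] = 10^(−pH) = 10^(−2.07) = 8.511e-03 M. For HA ⇌ H⁺ + A⁻, Ka = [H⁺][A⁻]/[HA] = [H⁺]² / ([HA]₀ − [H⁺]) = (8.511e-03)² / (0.11 − 8.511e-03) = 7.14e-04.

K_a = 7.14e-04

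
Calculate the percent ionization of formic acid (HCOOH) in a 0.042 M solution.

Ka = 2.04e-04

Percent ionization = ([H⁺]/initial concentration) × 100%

Using Ka equilibrium: x² + Ka×x - Ka×C = 0. Solving: [H⁺] = 2.8269e-03. Percent = (2.8269e-03/0.042) × 100

Percent ionization = 6.73%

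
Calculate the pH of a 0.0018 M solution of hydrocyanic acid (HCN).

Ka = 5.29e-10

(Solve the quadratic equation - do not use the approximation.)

x² + Ka×x - Ka×C = 0. Using quadratic formula: [H⁺] = 9.7554e-07

pH = 6.01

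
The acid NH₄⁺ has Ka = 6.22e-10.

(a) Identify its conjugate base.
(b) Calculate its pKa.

(a) The conjugate base is formed by removing one H⁺ from NH₄⁺, giving NH₃. (b) pKa = -log(Ka) = -log(6.22e-10) = 9.21.

Conjugate base: NH₃; pK_a = 9.21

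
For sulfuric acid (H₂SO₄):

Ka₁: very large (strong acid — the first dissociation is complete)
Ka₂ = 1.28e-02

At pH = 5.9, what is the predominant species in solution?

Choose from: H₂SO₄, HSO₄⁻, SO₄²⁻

The first dissociation is complete, so H₂SO₄ itself is never the predominant species in water; pKa₂ = -log(1.28e-02) = 1.89. For a polyprotic acid the predominant species crosses at each pKa: below pKa_n the protonated form dominates, above it the deprotonated form does. At pH = 5.9, the predominant species is SO₄²⁻.

SO₄²⁻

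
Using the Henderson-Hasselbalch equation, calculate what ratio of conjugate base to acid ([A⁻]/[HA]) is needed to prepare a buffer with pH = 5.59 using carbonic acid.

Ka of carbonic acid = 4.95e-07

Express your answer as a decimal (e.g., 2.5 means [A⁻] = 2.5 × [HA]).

pKa = -log(4.95e-07) = 6.3054. pH = pKa + log([A⁻]/[HA]), so log([A⁻]/[HA]) = pH − pKa = 5.59 − 6.3054 = -0.7154. [A⁻]/[HA] = 10^(-0.7154) = 0.193

[A⁻]/[HA] = 0.193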